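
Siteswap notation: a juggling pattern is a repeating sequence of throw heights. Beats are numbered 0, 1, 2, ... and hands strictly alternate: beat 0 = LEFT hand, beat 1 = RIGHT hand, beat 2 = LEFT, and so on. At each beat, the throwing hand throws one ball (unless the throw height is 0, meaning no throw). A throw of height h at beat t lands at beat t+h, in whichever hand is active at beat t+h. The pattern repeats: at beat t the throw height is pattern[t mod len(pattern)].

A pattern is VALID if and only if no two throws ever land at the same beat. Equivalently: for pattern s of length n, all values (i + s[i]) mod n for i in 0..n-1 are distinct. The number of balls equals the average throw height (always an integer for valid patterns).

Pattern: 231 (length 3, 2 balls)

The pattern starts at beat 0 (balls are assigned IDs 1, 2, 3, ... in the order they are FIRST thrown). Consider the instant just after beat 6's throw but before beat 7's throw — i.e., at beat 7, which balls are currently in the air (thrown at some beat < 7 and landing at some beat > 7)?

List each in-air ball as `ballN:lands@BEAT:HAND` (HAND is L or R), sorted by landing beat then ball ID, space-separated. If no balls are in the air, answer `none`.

Beat 0 (L): throw ball1 h=2 -> lands@2:L; in-air after throw: [b1@2:L]
Beat 1 (R): throw ball2 h=3 -> lands@4:L; in-air after throw: [b1@2:L b2@4:L]
Beat 2 (L): throw ball1 h=1 -> lands@3:R; in-air after throw: [b1@3:R b2@4:L]
Beat 3 (R): throw ball1 h=2 -> lands@5:R; in-air after throw: [b2@4:L b1@5:R]
Beat 4 (L): throw ball2 h=3 -> lands@7:R; in-air after throw: [b1@5:R b2@7:R]
Beat 5 (R): throw ball1 h=1 -> lands@6:L; in-air after throw: [b1@6:L b2@7:R]
Beat 6 (L): throw ball1 h=2 -> lands@8:L; in-air after throw: [b2@7:R b1@8:L]
Beat 7 (R): throw ball2 h=3 -> lands@10:L; in-air after throw: [b1@8:L b2@10:L]

Answer: ball1:lands@8:L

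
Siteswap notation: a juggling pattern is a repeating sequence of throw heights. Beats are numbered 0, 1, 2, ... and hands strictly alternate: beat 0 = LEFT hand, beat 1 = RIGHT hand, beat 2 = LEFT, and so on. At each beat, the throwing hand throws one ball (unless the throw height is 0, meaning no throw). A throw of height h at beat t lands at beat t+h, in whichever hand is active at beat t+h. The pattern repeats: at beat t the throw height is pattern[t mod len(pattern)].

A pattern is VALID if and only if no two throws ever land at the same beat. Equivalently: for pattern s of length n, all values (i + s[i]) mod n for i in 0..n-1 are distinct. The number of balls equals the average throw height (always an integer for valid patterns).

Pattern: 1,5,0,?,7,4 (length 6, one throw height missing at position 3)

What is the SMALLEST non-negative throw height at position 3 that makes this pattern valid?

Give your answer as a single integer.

i=0: (0 + 1) mod 6 = 1
i=1: (1 + 5) mod 6 = 0
i=2: (2 + 0) mod 6 = 2
i=3: s[i]=? (unknown)
i=4: (4 + 7) mod 6 = 5
i=5: (5 + 4) mod 6 = 3
Known residues: [0, 1, 2, 3, 5]; need a permutation of 0..5, so missing residue r = 4
Need (3 + s) mod 6 = 4; smallest s = (4 - 3) mod 6 = 1

Answer: 1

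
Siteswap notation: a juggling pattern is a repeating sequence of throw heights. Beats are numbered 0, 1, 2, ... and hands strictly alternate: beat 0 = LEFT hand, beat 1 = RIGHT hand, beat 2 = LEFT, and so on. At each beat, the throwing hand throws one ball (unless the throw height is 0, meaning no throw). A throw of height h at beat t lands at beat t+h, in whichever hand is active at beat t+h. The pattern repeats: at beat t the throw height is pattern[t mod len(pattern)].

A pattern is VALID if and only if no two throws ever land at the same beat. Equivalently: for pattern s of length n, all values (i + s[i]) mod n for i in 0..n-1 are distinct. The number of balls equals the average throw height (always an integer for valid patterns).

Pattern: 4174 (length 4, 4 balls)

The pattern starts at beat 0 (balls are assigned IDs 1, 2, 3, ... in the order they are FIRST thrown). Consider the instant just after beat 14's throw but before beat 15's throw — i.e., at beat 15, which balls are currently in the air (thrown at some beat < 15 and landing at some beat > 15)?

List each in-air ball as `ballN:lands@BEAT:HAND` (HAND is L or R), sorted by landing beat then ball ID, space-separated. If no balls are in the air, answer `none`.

Beat 0 (L): throw ball1 h=4 -> lands@4:L; in-air after throw: [b1@4:L]
Beat 1 (R): throw ball2 h=1 -> lands@2:L; in-air after throw: [b2@2:L b1@4:L]
Beat 2 (L): throw ball2 h=7 -> lands@9:R; in-air after throw: [b1@4:L b2@9:R]
Beat 3 (R): throw ball3 h=4 -> lands@7:R; in-air after throw: [b1@4:L b3@7:R b2@9:R]
Beat 4 (L): throw ball1 h=4 -> lands@8:L; in-air after throw: [b3@7:R b1@8:L b2@9:R]
Beat 5 (R): throw ball4 h=1 -> lands@6:L; in-air after throw: [b4@6:L b3@7:R b1@8:L b2@9:R]
Beat 6 (L): throw ball4 h=7 -> lands@13:R; in-air after throw: [b3@7:R b1@8:L b2@9:R b4@13:R]
Beat 7 (R): throw ball3 h=4 -> lands@11:R; in-air after throw: [b1@8:L b2@9:R b3@11:R b4@13:R]
Beat 8 (L): throw ball1 h=4 -> lands@12:L; in-air after throw: [b2@9:R b3@11:R b1@12:L b4@13:R]
Beat 9 (R): throw ball2 h=1 -> lands@10:L; in-air after throw: [b2@10:L b3@11:R b1@12:L b4@13:R]
Beat 10 (L): throw ball2 h=7 -> lands@17:R; in-air after throw: [b3@11:R b1@12:L b4@13:R b2@17:R]
Beat 11 (R): throw ball3 h=4 -> lands@15:R; in-air after throw: [b1@12:L b4@13:R b3@15:R b2@17:R]
Beat 12 (L): throw ball1 h=4 -> lands@16:L; in-air after throw: [b4@13:R b3@15:R b1@16:L b2@17:R]
Beat 13 (R): throw ball4 h=1 -> lands@14:L; in-air after throw: [b4@14:L b3@15:R b1@16:L b2@17:R]
Beat 14 (L): throw ball4 h=7 -> lands@21:R; in-air after throw: [b3@15:R b1@16:L b2@17:R b4@21:R]
Beat 15 (R): throw ball3 h=4 -> lands@19:R; in-air after throw: [b1@16:L b2@17:R b3@19:R b4@21:R]

Answer: ball1:lands@16:L ball2:lands@17:R ball4:lands@21:R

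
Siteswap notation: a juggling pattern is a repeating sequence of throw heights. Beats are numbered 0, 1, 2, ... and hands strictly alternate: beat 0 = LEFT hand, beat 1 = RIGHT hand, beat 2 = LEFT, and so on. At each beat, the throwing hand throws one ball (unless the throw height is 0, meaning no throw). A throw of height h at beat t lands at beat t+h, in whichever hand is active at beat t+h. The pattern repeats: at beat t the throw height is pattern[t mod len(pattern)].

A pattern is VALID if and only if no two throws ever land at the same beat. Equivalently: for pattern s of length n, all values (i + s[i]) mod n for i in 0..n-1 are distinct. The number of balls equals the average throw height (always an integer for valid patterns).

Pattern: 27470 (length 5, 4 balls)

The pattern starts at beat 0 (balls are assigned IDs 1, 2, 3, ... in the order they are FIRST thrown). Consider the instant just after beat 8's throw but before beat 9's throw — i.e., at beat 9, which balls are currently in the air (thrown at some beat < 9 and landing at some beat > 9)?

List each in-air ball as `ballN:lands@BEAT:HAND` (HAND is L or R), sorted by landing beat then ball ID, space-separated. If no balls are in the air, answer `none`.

Answer: ball3:lands@10:L ball4:lands@11:R ball1:lands@13:R ball2:lands@15:R

Derivation:
Beat 0 (L): throw ball1 h=2 -> lands@2:L; in-air after throw: [b1@2:L]
Beat 1 (R): throw ball2 h=7 -> lands@8:L; in-air after throw: [b1@2:L b2@8:L]
Beat 2 (L): throw ball1 h=4 -> lands@6:L; in-air after throw: [b1@6:L b2@8:L]
Beat 3 (R): throw ball3 h=7 -> lands@10:L; in-air after throw: [b1@6:L b2@8:L b3@10:L]
Beat 5 (R): throw ball4 h=2 -> lands@7:R; in-air after throw: [b1@6:L b4@7:R b2@8:L b3@10:L]
Beat 6 (L): throw ball1 h=7 -> lands@13:R; in-air after throw: [b4@7:R b2@8:L b3@10:L b1@13:R]
Beat 7 (R): throw ball4 h=4 -> lands@11:R; in-air after throw: [b2@8:L b3@10:L b4@11:R b1@13:R]
Beat 8 (L): throw ball2 h=7 -> lands@15:R; in-air after throw: [b3@10:L b4@11:R b1@13:R b2@15:R]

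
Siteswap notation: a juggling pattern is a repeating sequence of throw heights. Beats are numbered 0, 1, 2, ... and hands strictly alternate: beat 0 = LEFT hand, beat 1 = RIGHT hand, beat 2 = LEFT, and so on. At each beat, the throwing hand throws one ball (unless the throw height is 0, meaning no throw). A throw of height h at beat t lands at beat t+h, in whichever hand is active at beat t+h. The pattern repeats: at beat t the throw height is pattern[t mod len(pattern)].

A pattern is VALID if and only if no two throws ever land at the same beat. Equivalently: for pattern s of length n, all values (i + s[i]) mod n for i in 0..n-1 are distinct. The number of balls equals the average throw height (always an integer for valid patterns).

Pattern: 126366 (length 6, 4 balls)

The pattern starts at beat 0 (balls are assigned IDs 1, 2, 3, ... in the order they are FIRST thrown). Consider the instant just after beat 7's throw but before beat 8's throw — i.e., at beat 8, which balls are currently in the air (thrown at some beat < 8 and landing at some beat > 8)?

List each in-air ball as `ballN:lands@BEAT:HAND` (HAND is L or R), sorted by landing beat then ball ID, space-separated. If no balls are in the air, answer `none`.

Beat 0 (L): throw ball1 h=1 -> lands@1:R; in-air after throw: [b1@1:R]
Beat 1 (R): throw ball1 h=2 -> lands@3:R; in-air after throw: [b1@3:R]
Beat 2 (L): throw ball2 h=6 -> lands@8:L; in-air after throw: [b1@3:R b2@8:L]
Beat 3 (R): throw ball1 h=3 -> lands@6:L; in-air after throw: [b1@6:L b2@8:L]
Beat 4 (L): throw ball3 h=6 -> lands@10:L; in-air after throw: [b1@6:L b2@8:L b3@10:L]
Beat 5 (R): throw ball4 h=6 -> lands@11:R; in-air after throw: [b1@6:L b2@8:L b3@10:L b4@11:R]
Beat 6 (L): throw ball1 h=1 -> lands@7:R; in-air after throw: [b1@7:R b2@8:L b3@10:L b4@11:R]
Beat 7 (R): throw ball1 h=2 -> lands@9:R; in-air after throw: [b2@8:L b1@9:R b3@10:L b4@11:R]
Beat 8 (L): throw ball2 h=6 -> lands@14:L; in-air after throw: [b1@9:R b3@10:L b4@11:R b2@14:L]

Answer: ball1:lands@9:R ball3:lands@10:L ball4:lands@11:R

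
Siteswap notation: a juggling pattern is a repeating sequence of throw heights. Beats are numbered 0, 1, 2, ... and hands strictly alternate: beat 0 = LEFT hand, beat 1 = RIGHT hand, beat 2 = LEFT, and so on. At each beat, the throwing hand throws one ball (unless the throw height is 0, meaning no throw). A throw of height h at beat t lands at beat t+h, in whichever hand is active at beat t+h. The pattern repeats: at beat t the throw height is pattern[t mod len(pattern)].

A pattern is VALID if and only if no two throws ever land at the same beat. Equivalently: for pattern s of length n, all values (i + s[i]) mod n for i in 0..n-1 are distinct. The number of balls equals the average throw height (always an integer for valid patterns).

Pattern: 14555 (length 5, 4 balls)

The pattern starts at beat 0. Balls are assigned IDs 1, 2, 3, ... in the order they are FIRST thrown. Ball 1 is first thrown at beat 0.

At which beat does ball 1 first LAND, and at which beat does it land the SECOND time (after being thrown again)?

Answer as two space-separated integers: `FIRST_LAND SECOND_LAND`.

Answer: 1 5

Derivation:
Beat 0 (L): throw ball1 h=1 -> lands@1:R; in-air after throw: [b1@1:R]
Beat 1 (R): throw ball1 h=4 -> lands@5:R; in-air after throw: [b1@5:R]
Beat 2 (L): throw ball2 h=5 -> lands@7:R; in-air after throw: [b1@5:R b2@7:R]
Beat 3 (R): throw ball3 h=5 -> lands@8:L; in-air after throw: [b1@5:R b2@7:R b3@8:L]
Beat 4 (L): throw ball4 h=5 -> lands@9:R; in-air after throw: [b1@5:R b2@7:R b3@8:L b4@9:R]
Beat 5 (R): throw ball1 h=1 -> lands@6:L; in-air after throw: [b1@6:L b2@7:R b3@8:L b4@9:R]
Ball 1: thrown@0 h=1 -> first land @1; rethrown@1 h=4 -> second land @5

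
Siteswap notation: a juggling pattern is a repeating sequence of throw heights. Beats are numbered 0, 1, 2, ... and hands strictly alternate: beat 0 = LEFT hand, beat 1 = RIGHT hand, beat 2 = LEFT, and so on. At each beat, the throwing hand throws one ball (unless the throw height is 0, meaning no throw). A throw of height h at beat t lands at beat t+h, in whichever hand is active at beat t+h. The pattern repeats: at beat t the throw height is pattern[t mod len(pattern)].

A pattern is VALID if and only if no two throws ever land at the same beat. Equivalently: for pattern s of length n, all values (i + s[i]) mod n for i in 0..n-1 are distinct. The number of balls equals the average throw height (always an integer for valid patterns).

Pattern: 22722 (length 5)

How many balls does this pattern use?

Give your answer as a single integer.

Answer: 3

Derivation:
Pattern = [2, 2, 7, 2, 2], length n = 5
  position 0: throw height = 2, running sum = 2
  position 1: throw height = 2, running sum = 4
  position 2: throw height = 7, running sum = 11
  position 3: throw height = 2, running sum = 13
  position 4: throw height = 2, running sum = 15
Total sum = 15; balls = sum / n = 15 / 5 = 3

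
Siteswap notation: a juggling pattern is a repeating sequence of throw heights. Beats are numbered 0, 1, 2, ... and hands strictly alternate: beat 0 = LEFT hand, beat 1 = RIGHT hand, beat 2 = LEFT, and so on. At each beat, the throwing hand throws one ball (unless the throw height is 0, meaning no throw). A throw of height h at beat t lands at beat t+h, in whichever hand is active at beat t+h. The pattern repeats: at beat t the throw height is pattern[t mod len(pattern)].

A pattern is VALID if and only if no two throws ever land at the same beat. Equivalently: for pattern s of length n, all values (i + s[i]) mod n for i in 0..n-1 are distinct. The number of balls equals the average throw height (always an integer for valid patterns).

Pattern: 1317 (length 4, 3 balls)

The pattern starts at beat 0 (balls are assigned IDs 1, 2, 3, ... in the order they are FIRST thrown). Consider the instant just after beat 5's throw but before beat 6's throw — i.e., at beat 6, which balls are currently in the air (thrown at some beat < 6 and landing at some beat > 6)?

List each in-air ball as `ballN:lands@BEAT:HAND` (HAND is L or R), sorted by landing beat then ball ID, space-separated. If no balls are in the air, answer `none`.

Answer: ball1:lands@8:L ball2:lands@10:L

Derivation:
Beat 0 (L): throw ball1 h=1 -> lands@1:R; in-air after throw: [b1@1:R]
Beat 1 (R): throw ball1 h=3 -> lands@4:L; in-air after throw: [b1@4:L]
Beat 2 (L): throw ball2 h=1 -> lands@3:R; in-air after throw: [b2@3:R b1@4:L]
Beat 3 (R): throw ball2 h=7 -> lands@10:L; in-air after throw: [b1@4:L b2@10:L]
Beat 4 (L): throw ball1 h=1 -> lands@5:R; in-air after throw: [b1@5:R b2@10:L]
Beat 5 (R): throw ball1 h=3 -> lands@8:L; in-air after throw: [b1@8:L b2@10:L]
Beat 6 (L): throw ball3 h=1 -> lands@7:R; in-air after throw: [b3@7:R b1@8:L b2@10:L]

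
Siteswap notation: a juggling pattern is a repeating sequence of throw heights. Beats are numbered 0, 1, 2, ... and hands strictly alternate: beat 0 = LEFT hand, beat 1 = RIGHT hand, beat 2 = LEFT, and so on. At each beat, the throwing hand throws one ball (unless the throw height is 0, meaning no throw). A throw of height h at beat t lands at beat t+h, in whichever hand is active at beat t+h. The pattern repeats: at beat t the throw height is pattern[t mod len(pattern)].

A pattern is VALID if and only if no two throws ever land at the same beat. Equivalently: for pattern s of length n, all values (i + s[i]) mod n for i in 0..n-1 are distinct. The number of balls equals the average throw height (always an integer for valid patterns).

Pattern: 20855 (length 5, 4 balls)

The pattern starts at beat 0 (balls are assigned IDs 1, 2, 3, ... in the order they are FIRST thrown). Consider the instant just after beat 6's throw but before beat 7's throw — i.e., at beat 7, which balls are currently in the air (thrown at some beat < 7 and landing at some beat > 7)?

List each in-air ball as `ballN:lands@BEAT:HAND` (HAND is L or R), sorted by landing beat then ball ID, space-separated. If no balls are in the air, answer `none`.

Answer: ball2:lands@8:L ball3:lands@9:R ball1:lands@10:L

Derivation:
Beat 0 (L): throw ball1 h=2 -> lands@2:L; in-air after throw: [b1@2:L]
Beat 2 (L): throw ball1 h=8 -> lands@10:L; in-air after throw: [b1@10:L]
Beat 3 (R): throw ball2 h=5 -> lands@8:L; in-air after throw: [b2@8:L b1@10:L]
Beat 4 (L): throw ball3 h=5 -> lands@9:R; in-air after throw: [b2@8:L b3@9:R b1@10:L]
Beat 5 (R): throw ball4 h=2 -> lands@7:R; in-air after throw: [b4@7:R b2@8:L b3@9:R b1@10:L]
Beat 7 (R): throw ball4 h=8 -> lands@15:R; in-air after throw: [b2@8:L b3@9:R b1@10:L b4@15:R]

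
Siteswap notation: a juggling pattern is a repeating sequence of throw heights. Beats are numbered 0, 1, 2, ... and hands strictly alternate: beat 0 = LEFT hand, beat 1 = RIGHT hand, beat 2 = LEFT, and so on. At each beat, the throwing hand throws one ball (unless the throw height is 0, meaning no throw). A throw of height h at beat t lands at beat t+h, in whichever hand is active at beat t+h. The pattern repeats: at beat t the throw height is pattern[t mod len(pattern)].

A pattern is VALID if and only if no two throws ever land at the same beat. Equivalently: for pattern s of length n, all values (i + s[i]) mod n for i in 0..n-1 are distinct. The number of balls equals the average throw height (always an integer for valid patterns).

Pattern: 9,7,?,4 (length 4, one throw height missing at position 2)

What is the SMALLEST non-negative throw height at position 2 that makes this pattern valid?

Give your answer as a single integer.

i=0: (0 + 9) mod 4 = 1
i=1: (1 + 7) mod 4 = 0
i=2: s[i]=? (unknown)
i=3: (3 + 4) mod 4 = 3
Known residues: [0, 1, 3]; need a permutation of 0..3, so missing residue r = 2
Need (2 + s) mod 4 = 2; smallest s = (2 - 2) mod 4 = 0

Answer: 0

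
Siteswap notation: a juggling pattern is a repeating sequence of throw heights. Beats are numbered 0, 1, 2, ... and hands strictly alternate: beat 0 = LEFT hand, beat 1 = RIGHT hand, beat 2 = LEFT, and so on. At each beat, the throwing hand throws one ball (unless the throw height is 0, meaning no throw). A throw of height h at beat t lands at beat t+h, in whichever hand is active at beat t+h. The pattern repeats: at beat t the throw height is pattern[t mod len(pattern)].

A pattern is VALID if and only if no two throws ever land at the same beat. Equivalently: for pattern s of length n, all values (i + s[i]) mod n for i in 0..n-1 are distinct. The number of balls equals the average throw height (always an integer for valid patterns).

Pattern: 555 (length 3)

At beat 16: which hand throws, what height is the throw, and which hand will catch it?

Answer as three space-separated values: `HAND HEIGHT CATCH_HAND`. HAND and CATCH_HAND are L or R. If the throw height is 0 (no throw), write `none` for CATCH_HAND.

Beat 16: 16 mod 2 = 0, so hand = L
Throw height = pattern[16 mod 3] = pattern[1] = 5
Lands at beat 16+5=21, 21 mod 2 = 1, so catch hand = R

Answer: L 5 R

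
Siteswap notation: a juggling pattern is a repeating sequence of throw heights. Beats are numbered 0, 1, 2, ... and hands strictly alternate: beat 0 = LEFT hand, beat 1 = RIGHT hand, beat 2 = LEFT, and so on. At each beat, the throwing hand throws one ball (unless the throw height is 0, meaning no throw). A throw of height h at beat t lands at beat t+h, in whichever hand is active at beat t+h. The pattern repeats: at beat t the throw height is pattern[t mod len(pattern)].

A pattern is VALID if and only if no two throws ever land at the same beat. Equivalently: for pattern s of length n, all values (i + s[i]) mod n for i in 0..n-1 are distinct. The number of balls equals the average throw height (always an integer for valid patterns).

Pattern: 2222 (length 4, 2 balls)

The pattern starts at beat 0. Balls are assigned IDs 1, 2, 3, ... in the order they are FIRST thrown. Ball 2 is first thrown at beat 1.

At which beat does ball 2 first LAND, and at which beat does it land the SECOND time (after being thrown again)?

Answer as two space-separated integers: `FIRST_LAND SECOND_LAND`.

Answer: 3 5

Derivation:
Beat 0 (L): throw ball1 h=2 -> lands@2:L; in-air after throw: [b1@2:L]
Beat 1 (R): throw ball2 h=2 -> lands@3:R; in-air after throw: [b1@2:L b2@3:R]
Beat 2 (L): throw ball1 h=2 -> lands@4:L; in-air after throw: [b2@3:R b1@4:L]
Beat 3 (R): throw ball2 h=2 -> lands@5:R; in-air after throw: [b1@4:L b2@5:R]
Beat 4 (L): throw ball1 h=2 -> lands@6:L; in-air after throw: [b2@5:R b1@6:L]
Beat 5 (R): throw ball2 h=2 -> lands@7:R; in-air after throw: [b1@6:L b2@7:R]
Ball 2: thrown@1 h=2 -> first land @3; rethrown@3 h=2 -> second land @5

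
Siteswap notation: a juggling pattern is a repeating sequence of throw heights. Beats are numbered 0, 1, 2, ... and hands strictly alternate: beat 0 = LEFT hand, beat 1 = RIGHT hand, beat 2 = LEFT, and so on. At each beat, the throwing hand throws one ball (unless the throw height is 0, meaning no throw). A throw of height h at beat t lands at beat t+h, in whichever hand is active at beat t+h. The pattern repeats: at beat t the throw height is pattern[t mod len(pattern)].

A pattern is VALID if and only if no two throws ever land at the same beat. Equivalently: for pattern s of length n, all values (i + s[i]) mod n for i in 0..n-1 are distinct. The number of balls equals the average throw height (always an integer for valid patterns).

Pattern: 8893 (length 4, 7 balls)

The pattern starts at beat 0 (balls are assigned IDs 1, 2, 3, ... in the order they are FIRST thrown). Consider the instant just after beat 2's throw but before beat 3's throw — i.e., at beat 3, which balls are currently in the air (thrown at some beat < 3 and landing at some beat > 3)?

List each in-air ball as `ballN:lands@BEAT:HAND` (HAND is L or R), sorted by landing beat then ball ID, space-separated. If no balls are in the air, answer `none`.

Answer: ball1:lands@8:L ball2:lands@9:R ball3:lands@11:R

Derivation:
Beat 0 (L): throw ball1 h=8 -> lands@8:L; in-air after throw: [b1@8:L]
Beat 1 (R): throw ball2 h=8 -> lands@9:R; in-air after throw: [b1@8:L b2@9:R]
Beat 2 (L): throw ball3 h=9 -> lands@11:R; in-air after throw: [b1@8:L b2@9:R b3@11:R]
Beat 3 (R): throw ball4 h=3 -> lands@6:L; in-air after throw: [b4@6:L b1@8:L b2@9:R b3@11:R]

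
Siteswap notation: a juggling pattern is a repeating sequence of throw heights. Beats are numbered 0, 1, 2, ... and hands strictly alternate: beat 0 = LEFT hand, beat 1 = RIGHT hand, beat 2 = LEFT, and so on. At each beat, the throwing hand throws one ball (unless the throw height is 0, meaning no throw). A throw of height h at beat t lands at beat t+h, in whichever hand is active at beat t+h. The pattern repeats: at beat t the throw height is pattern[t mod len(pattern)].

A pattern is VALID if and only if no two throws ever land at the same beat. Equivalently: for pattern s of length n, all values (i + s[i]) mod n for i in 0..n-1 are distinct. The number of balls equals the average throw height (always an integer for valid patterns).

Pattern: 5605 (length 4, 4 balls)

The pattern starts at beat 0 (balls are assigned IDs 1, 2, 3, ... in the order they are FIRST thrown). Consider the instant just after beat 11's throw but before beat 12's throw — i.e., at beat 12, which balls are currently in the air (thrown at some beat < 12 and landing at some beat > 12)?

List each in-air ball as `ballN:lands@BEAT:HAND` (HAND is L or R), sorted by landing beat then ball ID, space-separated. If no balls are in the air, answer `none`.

Answer: ball3:lands@13:R ball4:lands@15:R ball1:lands@16:L

Derivation:
Beat 0 (L): throw ball1 h=5 -> lands@5:R; in-air after throw: [b1@5:R]
Beat 1 (R): throw ball2 h=6 -> lands@7:R; in-air after throw: [b1@5:R b2@7:R]
Beat 3 (R): throw ball3 h=5 -> lands@8:L; in-air after throw: [b1@5:R b2@7:R b3@8:L]
Beat 4 (L): throw ball4 h=5 -> lands@9:R; in-air after throw: [b1@5:R b2@7:R b3@8:L b4@9:R]
Beat 5 (R): throw ball1 h=6 -> lands@11:R; in-air after throw: [b2@7:R b3@8:L b4@9:R b1@11:R]
Beat 7 (R): throw ball2 h=5 -> lands@12:L; in-air after throw: [b3@8:L b4@9:R b1@11:R b2@12:L]
Beat 8 (L): throw ball3 h=5 -> lands@13:R; in-air after throw: [b4@9:R b1@11:R b2@12:L b3@13:R]
Beat 9 (R): throw ball4 h=6 -> lands@15:R; in-air after throw: [b1@11:R b2@12:L b3@13:R b4@15:R]
Beat 11 (R): throw ball1 h=5 -> lands@16:L; in-air after throw: [b2@12:L b3@13:R b4@15:R b1@16:L]
Beat 12 (L): throw ball2 h=5 -> lands@17:R; in-air after throw: [b3@13:R b4@15:R b1@16:L b2@17:R]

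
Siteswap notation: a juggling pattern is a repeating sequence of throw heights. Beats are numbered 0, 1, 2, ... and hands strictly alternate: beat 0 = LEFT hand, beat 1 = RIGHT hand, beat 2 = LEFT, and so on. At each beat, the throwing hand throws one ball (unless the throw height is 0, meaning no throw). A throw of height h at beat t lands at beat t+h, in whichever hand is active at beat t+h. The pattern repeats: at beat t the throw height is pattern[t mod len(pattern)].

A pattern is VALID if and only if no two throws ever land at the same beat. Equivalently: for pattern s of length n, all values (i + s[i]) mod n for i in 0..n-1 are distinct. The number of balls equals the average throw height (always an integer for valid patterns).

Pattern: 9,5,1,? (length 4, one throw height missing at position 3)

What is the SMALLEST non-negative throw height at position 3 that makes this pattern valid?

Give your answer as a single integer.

i=0: (0 + 9) mod 4 = 1
i=1: (1 + 5) mod 4 = 2
i=2: (2 + 1) mod 4 = 3
i=3: s[i]=? (unknown)
Known residues: [1, 2, 3]; need a permutation of 0..3, so missing residue r = 0
Need (3 + s) mod 4 = 0; smallest s = (0 - 3) mod 4 = 1

Answer: 1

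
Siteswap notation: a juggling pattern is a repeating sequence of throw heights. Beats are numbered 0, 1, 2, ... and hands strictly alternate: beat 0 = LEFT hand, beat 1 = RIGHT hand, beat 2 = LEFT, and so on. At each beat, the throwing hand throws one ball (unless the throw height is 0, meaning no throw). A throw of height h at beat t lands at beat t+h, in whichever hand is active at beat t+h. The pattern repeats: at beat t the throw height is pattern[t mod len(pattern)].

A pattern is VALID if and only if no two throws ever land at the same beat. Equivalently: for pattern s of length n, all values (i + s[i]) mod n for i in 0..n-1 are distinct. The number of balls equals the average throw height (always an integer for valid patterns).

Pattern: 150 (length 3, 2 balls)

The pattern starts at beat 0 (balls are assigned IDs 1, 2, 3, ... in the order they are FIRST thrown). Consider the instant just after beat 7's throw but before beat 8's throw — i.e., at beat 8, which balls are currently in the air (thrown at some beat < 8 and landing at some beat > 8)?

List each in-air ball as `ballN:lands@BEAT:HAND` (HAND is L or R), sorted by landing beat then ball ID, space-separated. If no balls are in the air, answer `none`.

Beat 0 (L): throw ball1 h=1 -> lands@1:R; in-air after throw: [b1@1:R]
Beat 1 (R): throw ball1 h=5 -> lands@6:L; in-air after throw: [b1@6:L]
Beat 3 (R): throw ball2 h=1 -> lands@4:L; in-air after throw: [b2@4:L b1@6:L]
Beat 4 (L): throw ball2 h=5 -> lands@9:R; in-air after throw: [b1@6:L b2@9:R]
Beat 6 (L): throw ball1 h=1 -> lands@7:R; in-air after throw: [b1@7:R b2@9:R]
Beat 7 (R): throw ball1 h=5 -> lands@12:L; in-air after throw: [b2@9:R b1@12:L]

Answer: ball2:lands@9:R ball1:lands@12:L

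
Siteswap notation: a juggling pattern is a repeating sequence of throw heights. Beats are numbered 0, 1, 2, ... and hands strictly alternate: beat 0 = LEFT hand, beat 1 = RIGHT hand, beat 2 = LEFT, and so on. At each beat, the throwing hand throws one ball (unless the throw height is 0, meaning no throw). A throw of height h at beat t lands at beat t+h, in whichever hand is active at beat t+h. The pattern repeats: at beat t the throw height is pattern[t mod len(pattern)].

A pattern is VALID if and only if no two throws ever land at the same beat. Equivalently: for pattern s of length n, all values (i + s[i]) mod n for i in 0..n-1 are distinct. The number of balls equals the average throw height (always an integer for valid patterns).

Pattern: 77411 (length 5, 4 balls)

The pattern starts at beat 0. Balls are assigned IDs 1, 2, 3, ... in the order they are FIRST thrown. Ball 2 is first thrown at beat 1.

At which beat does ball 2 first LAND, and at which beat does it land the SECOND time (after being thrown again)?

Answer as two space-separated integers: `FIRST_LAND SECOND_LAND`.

Answer: 8 9

Derivation:
Beat 0 (L): throw ball1 h=7 -> lands@7:R; in-air after throw: [b1@7:R]
Beat 1 (R): throw ball2 h=7 -> lands@8:L; in-air after throw: [b1@7:R b2@8:L]
Beat 2 (L): throw ball3 h=4 -> lands@6:L; in-air after throw: [b3@6:L b1@7:R b2@8:L]
Beat 3 (R): throw ball4 h=1 -> lands@4:L; in-air after throw: [b4@4:L b3@6:L b1@7:R b2@8:L]
Beat 4 (L): throw ball4 h=1 -> lands@5:R; in-air after throw: [b4@5:R b3@6:L b1@7:R b2@8:L]
Beat 5 (R): throw ball4 h=7 -> lands@12:L; in-air after throw: [b3@6:L b1@7:R b2@8:L b4@12:L]
Beat 6 (L): throw ball3 h=7 -> lands@13:R; in-air after throw: [b1@7:R b2@8:L b4@12:L b3@13:R]
Beat 7 (R): throw ball1 h=4 -> lands@11:R; in-air after throw: [b2@8:L b1@11:R b4@12:L b3@13:R]
Beat 8 (L): throw ball2 h=1 -> lands@9:R; in-air after throw: [b2@9:R b1@11:R b4@12:L b3@13:R]
Beat 9 (R): throw ball2 h=1 -> lands@10:L; in-air after throw: [b2@10:L b1@11:R b4@12:L b3@13:R]
Ball 2: thrown@1 h=7 -> first land @8; rethrown@8 h=1 -> second land @9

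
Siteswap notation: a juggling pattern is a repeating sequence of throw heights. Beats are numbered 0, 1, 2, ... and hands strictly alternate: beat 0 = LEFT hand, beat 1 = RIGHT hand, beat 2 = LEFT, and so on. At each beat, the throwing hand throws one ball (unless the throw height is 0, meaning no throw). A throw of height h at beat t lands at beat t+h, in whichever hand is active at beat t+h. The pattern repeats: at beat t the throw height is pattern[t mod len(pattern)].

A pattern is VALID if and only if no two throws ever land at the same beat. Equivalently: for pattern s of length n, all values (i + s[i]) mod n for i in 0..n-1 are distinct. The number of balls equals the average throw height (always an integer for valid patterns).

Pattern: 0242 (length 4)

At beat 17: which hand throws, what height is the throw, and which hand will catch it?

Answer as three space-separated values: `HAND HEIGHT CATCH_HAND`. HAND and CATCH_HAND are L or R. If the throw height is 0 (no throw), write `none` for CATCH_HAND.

Beat 17: 17 mod 2 = 1, so hand = R
Throw height = pattern[17 mod 4] = pattern[1] = 2
Lands at beat 17+2=19, 19 mod 2 = 1, so catch hand = R

Answer: R 2 R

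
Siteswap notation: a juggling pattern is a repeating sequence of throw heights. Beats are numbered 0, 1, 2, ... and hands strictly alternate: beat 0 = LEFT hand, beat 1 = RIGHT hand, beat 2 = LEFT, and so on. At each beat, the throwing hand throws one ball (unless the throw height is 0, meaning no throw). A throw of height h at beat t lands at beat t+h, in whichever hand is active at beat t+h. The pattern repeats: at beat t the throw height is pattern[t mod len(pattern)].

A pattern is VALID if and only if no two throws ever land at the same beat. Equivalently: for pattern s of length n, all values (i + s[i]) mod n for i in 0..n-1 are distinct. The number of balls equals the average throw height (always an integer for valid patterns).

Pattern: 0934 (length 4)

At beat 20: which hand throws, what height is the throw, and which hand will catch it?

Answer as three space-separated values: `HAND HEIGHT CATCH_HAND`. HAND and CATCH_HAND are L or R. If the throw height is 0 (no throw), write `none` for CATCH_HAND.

Beat 20: 20 mod 2 = 0, so hand = L
Throw height = pattern[20 mod 4] = pattern[0] = 0

Answer: L 0 none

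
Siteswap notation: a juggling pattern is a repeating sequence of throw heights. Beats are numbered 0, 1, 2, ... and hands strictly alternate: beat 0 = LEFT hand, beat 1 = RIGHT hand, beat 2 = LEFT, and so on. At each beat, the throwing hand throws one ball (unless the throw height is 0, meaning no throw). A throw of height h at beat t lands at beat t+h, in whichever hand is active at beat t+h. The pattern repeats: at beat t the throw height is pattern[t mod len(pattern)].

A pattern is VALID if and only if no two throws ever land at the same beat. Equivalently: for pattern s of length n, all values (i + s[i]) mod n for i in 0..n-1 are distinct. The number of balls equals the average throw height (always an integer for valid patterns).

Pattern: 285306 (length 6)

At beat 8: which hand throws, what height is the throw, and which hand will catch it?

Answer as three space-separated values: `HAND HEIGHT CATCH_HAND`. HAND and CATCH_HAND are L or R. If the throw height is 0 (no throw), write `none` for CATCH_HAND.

Answer: L 5 R

Derivation:
Beat 8: 8 mod 2 = 0, so hand = L
Throw height = pattern[8 mod 6] = pattern[2] = 5
Lands at beat 8+5=13, 13 mod 2 = 1, so catch hand = R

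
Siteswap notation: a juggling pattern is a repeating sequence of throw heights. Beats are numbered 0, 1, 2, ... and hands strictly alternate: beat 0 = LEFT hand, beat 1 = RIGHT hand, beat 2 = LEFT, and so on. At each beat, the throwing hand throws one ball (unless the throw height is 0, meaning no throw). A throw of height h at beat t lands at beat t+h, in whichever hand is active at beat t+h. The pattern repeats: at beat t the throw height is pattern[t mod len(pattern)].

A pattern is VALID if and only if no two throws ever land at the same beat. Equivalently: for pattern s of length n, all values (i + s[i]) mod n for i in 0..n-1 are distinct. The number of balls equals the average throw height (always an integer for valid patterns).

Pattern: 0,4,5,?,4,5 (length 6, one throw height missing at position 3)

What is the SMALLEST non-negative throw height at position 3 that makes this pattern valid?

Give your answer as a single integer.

i=0: (0 + 0) mod 6 = 0
i=1: (1 + 4) mod 6 = 5
i=2: (2 + 5) mod 6 = 1
i=3: s[i]=? (unknown)
i=4: (4 + 4) mod 6 = 2
i=5: (5 + 5) mod 6 = 4
Known residues: [0, 1, 2, 4, 5]; need a permutation of 0..5, so missing residue r = 3
Need (3 + s) mod 6 = 3; smallest s = (3 - 3) mod 6 = 0

Answer: 0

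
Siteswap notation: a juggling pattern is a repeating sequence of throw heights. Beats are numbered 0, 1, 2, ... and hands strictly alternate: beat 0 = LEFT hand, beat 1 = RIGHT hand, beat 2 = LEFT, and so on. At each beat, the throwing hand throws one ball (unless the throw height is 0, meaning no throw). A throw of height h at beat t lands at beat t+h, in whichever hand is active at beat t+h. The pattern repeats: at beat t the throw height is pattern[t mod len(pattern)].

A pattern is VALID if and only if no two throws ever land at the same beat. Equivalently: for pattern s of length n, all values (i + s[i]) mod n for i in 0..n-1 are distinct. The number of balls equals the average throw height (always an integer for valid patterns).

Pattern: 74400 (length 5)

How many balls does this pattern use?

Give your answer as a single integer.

Answer: 3

Derivation:
Pattern = [7, 4, 4, 0, 0], length n = 5
  position 0: throw height = 7, running sum = 7
  position 1: throw height = 4, running sum = 11
  position 2: throw height = 4, running sum = 15
  position 3: throw height = 0, running sum = 15
  position 4: throw height = 0, running sum = 15
Total sum = 15; balls = sum / n = 15 / 5 = 3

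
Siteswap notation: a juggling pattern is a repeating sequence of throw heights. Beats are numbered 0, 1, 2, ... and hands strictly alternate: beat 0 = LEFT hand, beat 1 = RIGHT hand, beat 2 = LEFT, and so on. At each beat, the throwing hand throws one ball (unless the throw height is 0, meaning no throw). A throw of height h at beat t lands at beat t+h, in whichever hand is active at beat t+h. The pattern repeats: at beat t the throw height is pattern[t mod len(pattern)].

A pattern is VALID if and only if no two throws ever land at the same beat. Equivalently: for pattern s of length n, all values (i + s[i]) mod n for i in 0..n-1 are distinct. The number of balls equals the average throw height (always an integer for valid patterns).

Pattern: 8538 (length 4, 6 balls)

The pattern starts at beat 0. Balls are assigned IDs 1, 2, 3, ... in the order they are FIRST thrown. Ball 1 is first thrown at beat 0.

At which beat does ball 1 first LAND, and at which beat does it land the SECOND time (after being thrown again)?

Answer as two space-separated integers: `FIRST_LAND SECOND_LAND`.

Beat 0 (L): throw ball1 h=8 -> lands@8:L; in-air after throw: [b1@8:L]
Beat 1 (R): throw ball2 h=5 -> lands@6:L; in-air after throw: [b2@6:L b1@8:L]
Beat 2 (L): throw ball3 h=3 -> lands@5:R; in-air after throw: [b3@5:R b2@6:L b1@8:L]
Beat 3 (R): throw ball4 h=8 -> lands@11:R; in-air after throw: [b3@5:R b2@6:L b1@8:L b4@11:R]
Beat 4 (L): throw ball5 h=8 -> lands@12:L; in-air after throw: [b3@5:R b2@6:L b1@8:L b4@11:R b5@12:L]
Beat 5 (R): throw ball3 h=5 -> lands@10:L; in-air after throw: [b2@6:L b1@8:L b3@10:L b4@11:R b5@12:L]
Beat 6 (L): throw ball2 h=3 -> lands@9:R; in-air after throw: [b1@8:L b2@9:R b3@10:L b4@11:R b5@12:L]
Beat 7 (R): throw ball6 h=8 -> lands@15:R; in-air after throw: [b1@8:L b2@9:R b3@10:L b4@11:R b5@12:L b6@15:R]
Beat 8 (L): throw ball1 h=8 -> lands@16:L; in-air after throw: [b2@9:R b3@10:L b4@11:R b5@12:L b6@15:R b1@16:L]
Beat 9 (R): throw ball2 h=5 -> lands@14:L; in-air after throw: [b3@10:L b4@11:R b5@12:L b2@14:L b6@15:R b1@16:L]
Beat 10 (L): throw ball3 h=3 -> lands@13:R; in-air after throw: [b4@11:R b5@12:L b3@13:R b2@14:L b6@15:R b1@16:L]
Beat 11 (R): throw ball4 h=8 -> lands@19:R; in-air after throw: [b5@12:L b3@13:R b2@14:L b6@15:R b1@16:L b4@19:R]
Beat 12 (L): throw ball5 h=8 -> lands@20:L; in-air after throw: [b3@13:R b2@14:L b6@15:R b1@16:L b4@19:R b5@20:L]
Beat 13 (R): throw ball3 h=5 -> lands@18:L; in-air after throw: [b2@14:L b6@15:R b1@16:L b3@18:L b4@19:R b5@20:L]
Beat 14 (L): throw ball2 h=3 -> lands@17:R; in-air after throw: [b6@15:R b1@16:L b2@17:R b3@18:L b4@19:R b5@20:L]
Beat 15 (R): throw ball6 h=8 -> lands@23:R; in-air after throw: [b1@16:L b2@17:R b3@18:L b4@19:R b5@20:L b6@23:R]
Beat 16 (L): throw ball1 h=8 -> lands@24:L; in-air after throw: [b2@17:R b3@18:L b4@19:R b5@20:L b6@23:R b1@24:L]
Ball 1: thrown@0 h=8 -> first land @8; rethrown@8 h=8 -> second land @16

Answer: 8 16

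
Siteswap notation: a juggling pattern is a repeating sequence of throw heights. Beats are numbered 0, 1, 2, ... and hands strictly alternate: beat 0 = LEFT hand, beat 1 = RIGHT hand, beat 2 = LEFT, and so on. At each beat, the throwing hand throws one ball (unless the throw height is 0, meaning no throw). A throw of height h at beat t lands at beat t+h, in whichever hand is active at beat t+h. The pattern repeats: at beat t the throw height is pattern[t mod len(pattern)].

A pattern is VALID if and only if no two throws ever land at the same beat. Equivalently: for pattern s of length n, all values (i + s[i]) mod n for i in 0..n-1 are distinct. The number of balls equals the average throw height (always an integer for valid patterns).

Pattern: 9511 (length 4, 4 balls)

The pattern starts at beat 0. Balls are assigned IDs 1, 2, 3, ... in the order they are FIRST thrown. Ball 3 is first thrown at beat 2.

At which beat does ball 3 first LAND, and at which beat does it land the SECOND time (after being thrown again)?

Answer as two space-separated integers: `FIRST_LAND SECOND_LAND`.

Answer: 3 4

Derivation:
Beat 0 (L): throw ball1 h=9 -> lands@9:R; in-air after throw: [b1@9:R]
Beat 1 (R): throw ball2 h=5 -> lands@6:L; in-air after throw: [b2@6:L b1@9:R]
Beat 2 (L): throw ball3 h=1 -> lands@3:R; in-air after throw: [b3@3:R b2@6:L b1@9:R]
Beat 3 (R): throw ball3 h=1 -> lands@4:L; in-air after throw: [b3@4:L b2@6:L b1@9:R]
Beat 4 (L): throw ball3 h=9 -> lands@13:R; in-air after throw: [b2@6:L b1@9:R b3@13:R]
Ball 3: thrown@2 h=1 -> first land @3; rethrown@3 h=1 -> second land @4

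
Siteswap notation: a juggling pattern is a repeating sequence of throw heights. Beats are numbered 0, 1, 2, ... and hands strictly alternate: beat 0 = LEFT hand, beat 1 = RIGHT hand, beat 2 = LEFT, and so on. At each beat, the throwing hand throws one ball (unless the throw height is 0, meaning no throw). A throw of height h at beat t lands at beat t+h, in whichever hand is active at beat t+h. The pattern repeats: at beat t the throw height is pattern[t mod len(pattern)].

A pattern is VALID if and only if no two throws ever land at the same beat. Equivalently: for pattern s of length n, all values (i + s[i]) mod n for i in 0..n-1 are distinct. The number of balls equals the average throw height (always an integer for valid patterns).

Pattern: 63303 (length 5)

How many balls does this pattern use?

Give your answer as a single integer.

Answer: 3

Derivation:
Pattern = [6, 3, 3, 0, 3], length n = 5
  position 0: throw height = 6, running sum = 6
  position 1: throw height = 3, running sum = 9
  position 2: throw height = 3, running sum = 12
  position 3: throw height = 0, running sum = 12
  position 4: throw height = 3, running sum = 15
Total sum = 15; balls = sum / n = 15 / 5 = 3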